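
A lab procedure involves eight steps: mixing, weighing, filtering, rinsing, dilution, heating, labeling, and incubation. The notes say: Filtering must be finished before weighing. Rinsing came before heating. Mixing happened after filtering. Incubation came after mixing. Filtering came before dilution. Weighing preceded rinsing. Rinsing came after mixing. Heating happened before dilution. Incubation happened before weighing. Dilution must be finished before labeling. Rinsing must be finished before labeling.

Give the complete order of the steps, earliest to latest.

filtering, mixing, incubation, weighing, rinsing, heating, dilution, labeling

The constraints fix every adjacent pair, so only one ordering works:
filtering → mixing → incubation → weighing → rinsing → heating → dilution → labeling.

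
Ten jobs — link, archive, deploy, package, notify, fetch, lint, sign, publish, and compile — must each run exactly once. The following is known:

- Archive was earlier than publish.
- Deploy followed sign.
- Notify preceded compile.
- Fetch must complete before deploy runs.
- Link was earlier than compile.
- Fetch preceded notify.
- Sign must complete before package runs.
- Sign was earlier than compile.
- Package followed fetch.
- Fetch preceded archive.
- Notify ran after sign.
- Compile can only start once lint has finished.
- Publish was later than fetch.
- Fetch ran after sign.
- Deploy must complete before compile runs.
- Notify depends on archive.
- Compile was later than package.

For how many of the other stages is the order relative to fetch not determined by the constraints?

Forced before fetch: sign; forced after fetch: archive, compile, deploy, notify, package, and publish.
That leaves link and lint with no forced order relative to fetch — 2.

2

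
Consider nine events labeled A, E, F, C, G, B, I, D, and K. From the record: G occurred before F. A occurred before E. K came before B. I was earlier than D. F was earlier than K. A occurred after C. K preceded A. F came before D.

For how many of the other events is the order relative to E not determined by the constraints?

Forced before E: A, C, F, G, and K.
That leaves B, D, and I with no forced order relative to E — 3.

3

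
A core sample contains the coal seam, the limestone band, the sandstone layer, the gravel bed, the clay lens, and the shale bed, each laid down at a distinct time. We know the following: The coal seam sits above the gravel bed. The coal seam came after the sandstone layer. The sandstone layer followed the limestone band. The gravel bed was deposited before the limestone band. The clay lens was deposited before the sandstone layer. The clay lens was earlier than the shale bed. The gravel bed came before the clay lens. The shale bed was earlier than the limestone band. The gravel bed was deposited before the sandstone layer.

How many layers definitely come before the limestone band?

3

Directly stated before the limestone band: the gravel bed and the shale bed.
The clay lens reaches the limestone band via the clay lens → the shale bed → the limestone band.
That's the clay lens, the gravel bed, and the shale bed — 3 in all.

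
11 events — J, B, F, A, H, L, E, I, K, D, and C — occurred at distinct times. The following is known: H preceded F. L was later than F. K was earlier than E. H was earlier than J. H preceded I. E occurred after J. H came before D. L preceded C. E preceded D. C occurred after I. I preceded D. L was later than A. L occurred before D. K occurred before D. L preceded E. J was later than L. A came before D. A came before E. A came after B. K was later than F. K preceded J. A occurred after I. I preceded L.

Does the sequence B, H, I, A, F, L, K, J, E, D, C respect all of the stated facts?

yes

Check each stated constraint against the proposed order — e.g. H is ahead of D; I is ahead of C. Every pair is in the required order; nothing is violated.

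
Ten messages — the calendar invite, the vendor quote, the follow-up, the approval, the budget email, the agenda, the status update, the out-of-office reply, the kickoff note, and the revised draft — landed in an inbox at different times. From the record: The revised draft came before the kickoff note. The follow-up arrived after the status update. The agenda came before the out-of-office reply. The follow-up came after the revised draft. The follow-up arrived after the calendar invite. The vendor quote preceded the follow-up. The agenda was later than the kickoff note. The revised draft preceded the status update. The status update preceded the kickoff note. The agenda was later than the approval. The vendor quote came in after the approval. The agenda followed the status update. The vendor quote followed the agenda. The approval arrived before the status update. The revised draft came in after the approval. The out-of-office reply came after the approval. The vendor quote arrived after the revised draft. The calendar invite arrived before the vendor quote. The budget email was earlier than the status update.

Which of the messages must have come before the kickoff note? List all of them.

Directly stated before the kickoff note: the revised draft and the status update.
The approval reaches the kickoff note via the approval → the status update → the kickoff note.
The budget email reaches the kickoff note via the budget email → the status update → the kickoff note.
No chain forces the out-of-office reply (or any of the others) ahead of the kickoff note.

the approval, the budget email, the revised draft, the status update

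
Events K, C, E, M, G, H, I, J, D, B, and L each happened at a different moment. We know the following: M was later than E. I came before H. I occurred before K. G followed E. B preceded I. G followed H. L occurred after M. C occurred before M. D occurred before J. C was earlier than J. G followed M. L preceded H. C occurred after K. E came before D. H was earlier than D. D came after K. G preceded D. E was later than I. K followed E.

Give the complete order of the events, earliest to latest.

The constraints fix every adjacent pair, so only one ordering works:
B → I → E → K → C → M → L → H → G → D → J.

B, I, E, K, C, M, L, H, G, D, J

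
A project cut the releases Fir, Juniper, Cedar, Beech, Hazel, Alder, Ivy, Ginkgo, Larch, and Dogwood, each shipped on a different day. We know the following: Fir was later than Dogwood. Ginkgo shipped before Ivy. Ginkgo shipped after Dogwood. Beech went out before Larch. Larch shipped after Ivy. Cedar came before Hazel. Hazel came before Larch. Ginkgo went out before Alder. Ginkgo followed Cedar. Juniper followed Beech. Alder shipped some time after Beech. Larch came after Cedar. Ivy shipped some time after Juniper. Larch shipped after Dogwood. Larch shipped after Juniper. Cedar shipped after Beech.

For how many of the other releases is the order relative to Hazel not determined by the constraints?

Forced before Hazel: Beech and Cedar; forced after Hazel: Larch.
That leaves Alder, Dogwood, Fir, Ginkgo, Ivy, and Juniper with no forced order relative to Hazel — 6.

6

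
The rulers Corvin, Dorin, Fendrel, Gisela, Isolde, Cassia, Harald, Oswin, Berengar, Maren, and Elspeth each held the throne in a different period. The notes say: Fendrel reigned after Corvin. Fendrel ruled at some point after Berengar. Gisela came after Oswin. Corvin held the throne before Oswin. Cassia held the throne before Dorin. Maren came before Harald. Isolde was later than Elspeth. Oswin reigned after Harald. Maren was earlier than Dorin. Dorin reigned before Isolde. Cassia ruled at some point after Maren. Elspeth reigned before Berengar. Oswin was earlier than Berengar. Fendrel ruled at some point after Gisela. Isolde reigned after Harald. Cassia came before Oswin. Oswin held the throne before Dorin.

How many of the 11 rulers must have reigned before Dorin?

5

Directly stated before Dorin: Cassia, Maren, and Oswin.
Corvin reaches Dorin via Corvin → Oswin → Dorin.
Harald reaches Dorin via Harald → Oswin → Dorin.
No chain forces Berengar (or any of the others) ahead of Dorin.
That's Cassia, Corvin, Harald, Maren, and Oswin — 5 in all.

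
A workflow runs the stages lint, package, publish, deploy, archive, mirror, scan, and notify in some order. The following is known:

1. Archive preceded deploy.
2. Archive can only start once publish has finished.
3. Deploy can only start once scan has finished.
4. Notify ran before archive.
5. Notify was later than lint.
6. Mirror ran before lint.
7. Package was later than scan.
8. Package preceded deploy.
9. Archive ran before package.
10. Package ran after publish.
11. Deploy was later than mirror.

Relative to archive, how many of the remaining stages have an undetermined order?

1

Forced before archive: lint, mirror, notify, and publish; forced after archive: deploy and package.
That leaves scan with no forced order relative to archive — 1.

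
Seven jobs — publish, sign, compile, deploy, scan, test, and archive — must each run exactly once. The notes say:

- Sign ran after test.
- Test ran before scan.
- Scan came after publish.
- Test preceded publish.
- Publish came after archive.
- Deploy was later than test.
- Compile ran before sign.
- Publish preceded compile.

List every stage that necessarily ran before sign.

Directly stated before sign: compile and test.
Archive reaches sign via archive → publish → compile → sign.
Publish reaches sign via publish → compile → sign.
No chain forces scan (or any of the others) ahead of sign.

archive, compile, publish, test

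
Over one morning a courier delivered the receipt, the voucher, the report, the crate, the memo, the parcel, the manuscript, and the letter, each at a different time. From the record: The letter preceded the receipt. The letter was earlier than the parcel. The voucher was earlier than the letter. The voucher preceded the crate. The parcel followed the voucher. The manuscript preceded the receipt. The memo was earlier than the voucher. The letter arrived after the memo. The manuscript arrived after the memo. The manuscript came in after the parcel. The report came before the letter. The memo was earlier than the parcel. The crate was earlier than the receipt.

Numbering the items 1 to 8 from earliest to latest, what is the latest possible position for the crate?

The crate must come before the receipt — 1 item forced after it.
Everything else can be placed before the crate in some valid order, so the crate can sit as late as position 8 − 1 = 7.

7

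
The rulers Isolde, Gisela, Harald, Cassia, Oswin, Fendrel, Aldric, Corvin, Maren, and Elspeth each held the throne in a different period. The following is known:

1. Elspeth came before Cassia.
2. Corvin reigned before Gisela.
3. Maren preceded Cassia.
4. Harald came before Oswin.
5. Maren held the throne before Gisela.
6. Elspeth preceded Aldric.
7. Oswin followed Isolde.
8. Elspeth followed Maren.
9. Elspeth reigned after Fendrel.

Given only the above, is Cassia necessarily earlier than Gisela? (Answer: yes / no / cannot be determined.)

No chain of stated constraints runs from Cassia to Gisela, and none runs from Gisela to Cassia either.
So the relative order of Cassia and Gisela is not fixed by the given facts.

cannot be determined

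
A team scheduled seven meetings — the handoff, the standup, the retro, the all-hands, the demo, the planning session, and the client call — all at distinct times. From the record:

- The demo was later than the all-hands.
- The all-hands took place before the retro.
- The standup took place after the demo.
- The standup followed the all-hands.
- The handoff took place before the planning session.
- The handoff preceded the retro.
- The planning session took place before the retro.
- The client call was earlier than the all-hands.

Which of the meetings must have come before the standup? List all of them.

Directly stated before the standup: the all-hands and the demo.
The client call reaches the standup via the client call → the all-hands → the standup.
No chain forces the retro (or any of the others) ahead of the standup.

the all-hands, the client call, the demo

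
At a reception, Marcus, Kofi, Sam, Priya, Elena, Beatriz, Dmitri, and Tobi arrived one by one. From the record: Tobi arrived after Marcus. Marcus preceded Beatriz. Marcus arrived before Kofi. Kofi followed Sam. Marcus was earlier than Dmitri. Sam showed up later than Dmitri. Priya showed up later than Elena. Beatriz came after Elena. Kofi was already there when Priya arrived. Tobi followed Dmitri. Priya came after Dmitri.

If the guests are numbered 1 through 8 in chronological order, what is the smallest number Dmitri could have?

2

Marcus must come before Dmitri — 1 forced predecessor.
Nothing else is forced ahead of Dmitri, so their earliest slot is position 1 + 1 = 2.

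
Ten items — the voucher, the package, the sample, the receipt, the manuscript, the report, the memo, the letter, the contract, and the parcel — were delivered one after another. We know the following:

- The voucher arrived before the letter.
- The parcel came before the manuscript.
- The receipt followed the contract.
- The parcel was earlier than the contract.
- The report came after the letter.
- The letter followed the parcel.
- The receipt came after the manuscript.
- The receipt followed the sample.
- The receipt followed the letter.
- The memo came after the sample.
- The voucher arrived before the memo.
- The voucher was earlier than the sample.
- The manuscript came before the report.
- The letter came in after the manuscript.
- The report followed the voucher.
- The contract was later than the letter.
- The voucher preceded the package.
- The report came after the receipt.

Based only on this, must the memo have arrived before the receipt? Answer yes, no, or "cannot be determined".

No chain of stated constraints runs from the memo to the receipt, and none runs from the receipt to the memo either.
So the relative order of the memo and the receipt is not fixed by the given facts.

cannot be determined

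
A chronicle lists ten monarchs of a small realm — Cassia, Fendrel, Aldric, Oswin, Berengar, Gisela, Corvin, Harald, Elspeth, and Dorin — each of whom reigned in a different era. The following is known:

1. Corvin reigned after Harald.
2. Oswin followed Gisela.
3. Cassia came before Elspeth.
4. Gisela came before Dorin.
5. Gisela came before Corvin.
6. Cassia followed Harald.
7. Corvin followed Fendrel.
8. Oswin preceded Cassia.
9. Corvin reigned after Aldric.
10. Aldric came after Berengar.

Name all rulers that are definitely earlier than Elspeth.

Cassia, Gisela, Harald, Oswin

Directly stated before Elspeth: Cassia.
Gisela reaches Elspeth via Gisela → Oswin → Cassia → Elspeth.
Harald reaches Elspeth via Harald → Cassia → Elspeth.
Oswin reaches Elspeth via Oswin → Cassia → Elspeth.
No chain forces Dorin (or any of the others) ahead of Elspeth.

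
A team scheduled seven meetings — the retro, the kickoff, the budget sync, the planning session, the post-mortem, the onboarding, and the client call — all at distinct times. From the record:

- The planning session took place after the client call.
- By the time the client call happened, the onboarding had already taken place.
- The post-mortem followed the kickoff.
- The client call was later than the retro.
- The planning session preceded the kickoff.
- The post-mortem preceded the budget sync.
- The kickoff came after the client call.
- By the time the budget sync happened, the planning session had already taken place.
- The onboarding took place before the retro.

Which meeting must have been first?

the onboarding

The onboarding has a chain of constraints placing it before every other meeting, so the onboarding must be first.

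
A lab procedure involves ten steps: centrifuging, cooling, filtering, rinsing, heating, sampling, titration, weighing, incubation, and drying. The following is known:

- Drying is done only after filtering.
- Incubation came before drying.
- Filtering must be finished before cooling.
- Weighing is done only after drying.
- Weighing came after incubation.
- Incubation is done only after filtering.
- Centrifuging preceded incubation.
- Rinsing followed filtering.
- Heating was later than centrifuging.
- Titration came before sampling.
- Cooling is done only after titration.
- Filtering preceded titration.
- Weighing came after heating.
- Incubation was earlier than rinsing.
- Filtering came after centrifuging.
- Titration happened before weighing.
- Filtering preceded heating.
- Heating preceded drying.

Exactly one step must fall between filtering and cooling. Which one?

Tracing the constraints gives filtering → titration → cooling, so titration sits after filtering and before cooling.
No other step is forced both after filtering and before cooling.

titration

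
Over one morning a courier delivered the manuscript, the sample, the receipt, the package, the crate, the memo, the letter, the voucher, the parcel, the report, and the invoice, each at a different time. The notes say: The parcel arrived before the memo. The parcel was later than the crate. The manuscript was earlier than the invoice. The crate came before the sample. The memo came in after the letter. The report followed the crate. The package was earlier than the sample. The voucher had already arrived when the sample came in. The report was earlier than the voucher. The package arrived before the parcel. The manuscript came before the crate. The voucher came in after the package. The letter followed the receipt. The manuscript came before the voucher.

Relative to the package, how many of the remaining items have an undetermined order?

Forced after the package: the memo, the parcel, the sample, and the voucher.
That leaves the crate, the invoice, the letter, the manuscript, the receipt, and the report with no forced order relative to the package — 6.

6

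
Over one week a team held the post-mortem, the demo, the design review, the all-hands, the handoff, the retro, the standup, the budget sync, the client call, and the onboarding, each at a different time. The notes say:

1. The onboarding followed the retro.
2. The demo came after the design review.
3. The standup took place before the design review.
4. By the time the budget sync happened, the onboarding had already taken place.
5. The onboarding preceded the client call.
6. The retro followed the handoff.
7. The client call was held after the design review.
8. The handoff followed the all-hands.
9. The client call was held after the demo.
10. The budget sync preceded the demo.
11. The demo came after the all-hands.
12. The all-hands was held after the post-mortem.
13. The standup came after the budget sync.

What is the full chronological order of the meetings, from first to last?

The constraints fix every adjacent pair, so only one ordering works:
the post-mortem → the all-hands → the handoff → the retro → the onboarding → the budget sync → the standup → the design review → the demo → the client call.

the post-mortem, the all-hands, the handoff, the retro, the onboarding, the budget sync, the standup, the design review, the demo, the client call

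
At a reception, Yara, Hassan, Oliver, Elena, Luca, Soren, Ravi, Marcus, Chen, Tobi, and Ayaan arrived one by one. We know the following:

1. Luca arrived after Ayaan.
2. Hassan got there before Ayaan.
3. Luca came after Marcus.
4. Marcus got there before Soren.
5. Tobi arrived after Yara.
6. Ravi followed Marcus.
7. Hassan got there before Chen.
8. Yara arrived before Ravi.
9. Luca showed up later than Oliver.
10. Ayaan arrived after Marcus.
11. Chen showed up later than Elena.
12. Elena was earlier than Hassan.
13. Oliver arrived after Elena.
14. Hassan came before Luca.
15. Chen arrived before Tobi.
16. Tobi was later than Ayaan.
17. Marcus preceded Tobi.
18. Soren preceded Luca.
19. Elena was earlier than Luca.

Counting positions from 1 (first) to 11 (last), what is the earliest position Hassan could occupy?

Elena must come before Hassan — 1 forced predecessor.
Nothing else is forced ahead of Hassan, so their earliest slot is position 1 + 1 = 2.

2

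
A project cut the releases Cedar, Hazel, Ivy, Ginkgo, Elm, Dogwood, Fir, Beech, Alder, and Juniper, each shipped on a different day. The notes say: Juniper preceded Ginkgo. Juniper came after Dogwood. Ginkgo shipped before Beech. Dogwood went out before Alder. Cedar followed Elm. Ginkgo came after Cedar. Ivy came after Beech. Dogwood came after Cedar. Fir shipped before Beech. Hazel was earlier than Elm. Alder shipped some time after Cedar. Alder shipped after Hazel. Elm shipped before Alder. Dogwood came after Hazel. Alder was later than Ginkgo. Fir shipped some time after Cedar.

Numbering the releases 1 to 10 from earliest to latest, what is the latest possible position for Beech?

Beech must come before Ivy — 1 release forced after it.
Everything else can be placed before Beech in some valid order, so Beech can sit as late as position 10 − 1 = 9.

9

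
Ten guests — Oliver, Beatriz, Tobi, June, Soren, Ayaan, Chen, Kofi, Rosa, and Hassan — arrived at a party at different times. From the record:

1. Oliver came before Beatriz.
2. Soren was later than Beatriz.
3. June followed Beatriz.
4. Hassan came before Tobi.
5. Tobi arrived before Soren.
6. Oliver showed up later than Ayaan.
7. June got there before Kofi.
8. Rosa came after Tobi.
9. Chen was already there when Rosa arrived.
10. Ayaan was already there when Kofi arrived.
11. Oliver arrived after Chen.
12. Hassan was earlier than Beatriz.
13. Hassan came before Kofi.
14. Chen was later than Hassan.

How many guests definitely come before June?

5

Directly stated before June: Beatriz.
Ayaan reaches June via Ayaan → Oliver → Beatriz → June.
Chen reaches June via Chen → Oliver → Beatriz → June.
Hassan reaches June via Hassan → Beatriz → June.
Likewise Oliver reaches June by chaining the stated constraints.
No chain forces Soren (or any of the others) ahead of June.
That's Ayaan, Beatriz, Chen, Hassan, and Oliver — 5 in all.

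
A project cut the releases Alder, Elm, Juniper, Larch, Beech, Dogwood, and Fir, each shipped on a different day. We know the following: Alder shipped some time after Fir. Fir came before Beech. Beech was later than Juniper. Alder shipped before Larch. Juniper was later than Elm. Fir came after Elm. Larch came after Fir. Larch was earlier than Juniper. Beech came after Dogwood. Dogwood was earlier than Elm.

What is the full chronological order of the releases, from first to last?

Dogwood, Elm, Fir, Alder, Larch, Juniper, Beech

The constraints fix every adjacent pair, so only one ordering works:
Dogwood → Elm → Fir → Alder → Larch → Juniper → Beech.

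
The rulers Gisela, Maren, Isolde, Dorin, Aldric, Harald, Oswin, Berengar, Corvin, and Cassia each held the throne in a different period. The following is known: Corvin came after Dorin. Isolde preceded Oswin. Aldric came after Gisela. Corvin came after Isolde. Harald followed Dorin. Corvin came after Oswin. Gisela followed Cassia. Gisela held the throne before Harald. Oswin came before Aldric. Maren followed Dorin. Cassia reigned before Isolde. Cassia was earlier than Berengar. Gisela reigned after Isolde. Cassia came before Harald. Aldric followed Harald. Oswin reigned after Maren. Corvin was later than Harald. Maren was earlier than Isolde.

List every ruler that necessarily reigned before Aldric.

Directly stated before Aldric: Gisela, Harald, and Oswin.
Cassia reaches Aldric via Cassia → Gisela → Aldric.
Dorin reaches Aldric via Dorin → Harald → Aldric.
Isolde reaches Aldric via Isolde → Gisela → Aldric.
Likewise Maren reaches Aldric by chaining the stated constraints.
No chain forces Corvin (or any of the others) ahead of Aldric.

Cassia, Dorin, Gisela, Harald, Isolde, Maren, Oswin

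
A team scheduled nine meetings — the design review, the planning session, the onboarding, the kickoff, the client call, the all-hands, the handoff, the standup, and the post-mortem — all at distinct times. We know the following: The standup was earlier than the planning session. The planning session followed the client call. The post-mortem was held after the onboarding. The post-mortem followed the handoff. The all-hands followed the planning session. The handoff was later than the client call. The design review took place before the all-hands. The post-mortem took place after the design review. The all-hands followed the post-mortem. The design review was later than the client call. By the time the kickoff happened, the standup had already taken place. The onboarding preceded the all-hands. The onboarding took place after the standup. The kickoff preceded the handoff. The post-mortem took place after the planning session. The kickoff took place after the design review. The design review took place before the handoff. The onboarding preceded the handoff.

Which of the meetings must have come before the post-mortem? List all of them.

the client call, the design review, the handoff, the kickoff, the onboarding, the planning session, the standup

Directly stated before the post-mortem: the design review, the handoff, the onboarding, and the planning session.
The client call reaches the post-mortem via the client call → the design review → the post-mortem.
The kickoff reaches the post-mortem via the kickoff → the handoff → the post-mortem.
The standup reaches the post-mortem via the standup → the onboarding → the post-mortem.
No chain forces the all-hands ahead of the post-mortem.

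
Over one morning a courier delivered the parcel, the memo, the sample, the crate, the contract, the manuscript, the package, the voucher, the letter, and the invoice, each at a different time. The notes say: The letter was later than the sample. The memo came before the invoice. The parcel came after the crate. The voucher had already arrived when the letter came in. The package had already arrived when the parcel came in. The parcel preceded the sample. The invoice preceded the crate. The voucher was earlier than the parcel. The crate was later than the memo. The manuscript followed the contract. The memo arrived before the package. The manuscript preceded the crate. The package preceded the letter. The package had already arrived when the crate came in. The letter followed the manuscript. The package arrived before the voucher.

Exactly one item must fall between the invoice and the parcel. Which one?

the crate

Tracing the constraints gives the invoice → the crate → the parcel, so the crate sits after the invoice and before the parcel.
No other item is forced both after the invoice and before the parcel.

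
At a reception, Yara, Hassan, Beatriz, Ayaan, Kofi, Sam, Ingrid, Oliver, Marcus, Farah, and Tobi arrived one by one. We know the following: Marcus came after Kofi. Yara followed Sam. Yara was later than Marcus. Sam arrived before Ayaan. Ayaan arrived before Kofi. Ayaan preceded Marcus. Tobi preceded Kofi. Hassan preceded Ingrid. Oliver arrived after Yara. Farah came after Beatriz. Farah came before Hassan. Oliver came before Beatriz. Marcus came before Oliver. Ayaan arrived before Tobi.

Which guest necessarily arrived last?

Every other guest has a chain of constraints placing them before Ingrid, so Ingrid is last.

Ingrid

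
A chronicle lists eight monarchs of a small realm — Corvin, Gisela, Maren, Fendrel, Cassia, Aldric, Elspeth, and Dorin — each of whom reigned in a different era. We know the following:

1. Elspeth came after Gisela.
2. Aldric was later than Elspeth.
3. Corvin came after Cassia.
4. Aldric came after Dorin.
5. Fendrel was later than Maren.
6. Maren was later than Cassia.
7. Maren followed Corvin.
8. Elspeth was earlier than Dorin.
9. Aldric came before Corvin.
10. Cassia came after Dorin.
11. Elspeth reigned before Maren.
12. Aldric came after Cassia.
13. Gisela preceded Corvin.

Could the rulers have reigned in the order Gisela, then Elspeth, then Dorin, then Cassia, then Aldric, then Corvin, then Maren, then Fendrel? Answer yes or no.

Check each stated constraint against the proposed order — e.g. Gisela is ahead of Corvin; Elspeth is ahead of Maren. Every pair is in the required order; nothing is violated.

yes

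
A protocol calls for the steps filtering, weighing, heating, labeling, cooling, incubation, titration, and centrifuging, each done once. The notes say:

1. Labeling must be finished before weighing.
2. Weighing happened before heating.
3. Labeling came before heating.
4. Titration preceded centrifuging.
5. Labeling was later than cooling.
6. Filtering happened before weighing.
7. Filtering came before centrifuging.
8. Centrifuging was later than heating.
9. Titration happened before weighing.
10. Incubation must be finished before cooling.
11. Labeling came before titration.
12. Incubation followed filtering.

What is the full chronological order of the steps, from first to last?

filtering, incubation, cooling, labeling, titration, weighing, heating, centrifuging

The constraints fix every adjacent pair, so only one ordering works:
filtering → incubation → cooling → labeling → titration → weighing → heating → centrifuging.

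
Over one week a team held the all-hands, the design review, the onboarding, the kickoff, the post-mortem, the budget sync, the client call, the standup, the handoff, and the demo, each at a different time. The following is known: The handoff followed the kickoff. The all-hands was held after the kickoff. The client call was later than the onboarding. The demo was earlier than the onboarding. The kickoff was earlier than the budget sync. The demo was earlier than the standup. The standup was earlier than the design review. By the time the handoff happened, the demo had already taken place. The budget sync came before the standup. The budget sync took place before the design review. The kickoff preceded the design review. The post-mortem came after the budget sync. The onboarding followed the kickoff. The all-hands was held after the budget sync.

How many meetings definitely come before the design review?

Directly stated before the design review: the budget sync, the kickoff, and the standup.
The demo reaches the design review via the demo → the standup → the design review.
That's the budget sync, the demo, the kickoff, and the standup — 4 in all.

4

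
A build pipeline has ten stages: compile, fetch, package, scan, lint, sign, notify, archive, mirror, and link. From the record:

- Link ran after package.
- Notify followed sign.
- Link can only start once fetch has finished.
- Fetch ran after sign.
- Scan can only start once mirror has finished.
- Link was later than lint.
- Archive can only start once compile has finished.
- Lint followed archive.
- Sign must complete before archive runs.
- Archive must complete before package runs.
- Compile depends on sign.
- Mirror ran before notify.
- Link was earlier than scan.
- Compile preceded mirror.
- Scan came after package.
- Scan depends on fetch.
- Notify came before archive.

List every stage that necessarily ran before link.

archive, compile, fetch, lint, mirror, notify, package, sign

Directly stated before link: fetch, lint, and package.
Archive reaches link via archive → package → link.
Compile reaches link via compile → archive → package → link.
Mirror reaches link via mirror → notify → archive → package → link.
Likewise notify and sign each reach link by chaining the stated constraints.
No chain forces scan ahead of link.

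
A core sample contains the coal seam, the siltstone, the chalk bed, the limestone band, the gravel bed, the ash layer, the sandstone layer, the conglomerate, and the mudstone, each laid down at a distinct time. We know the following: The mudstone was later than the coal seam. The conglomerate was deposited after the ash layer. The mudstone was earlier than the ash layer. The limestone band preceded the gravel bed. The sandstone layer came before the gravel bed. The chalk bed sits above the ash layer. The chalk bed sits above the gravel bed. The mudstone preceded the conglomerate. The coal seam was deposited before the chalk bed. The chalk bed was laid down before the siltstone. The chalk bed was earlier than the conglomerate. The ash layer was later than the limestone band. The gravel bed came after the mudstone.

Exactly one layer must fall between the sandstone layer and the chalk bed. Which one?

the gravel bed

Tracing the constraints gives the sandstone layer → the gravel bed → the chalk bed, so the gravel bed sits after the sandstone layer and before the chalk bed.
No other layer is forced both after the sandstone layer and before the chalk bed.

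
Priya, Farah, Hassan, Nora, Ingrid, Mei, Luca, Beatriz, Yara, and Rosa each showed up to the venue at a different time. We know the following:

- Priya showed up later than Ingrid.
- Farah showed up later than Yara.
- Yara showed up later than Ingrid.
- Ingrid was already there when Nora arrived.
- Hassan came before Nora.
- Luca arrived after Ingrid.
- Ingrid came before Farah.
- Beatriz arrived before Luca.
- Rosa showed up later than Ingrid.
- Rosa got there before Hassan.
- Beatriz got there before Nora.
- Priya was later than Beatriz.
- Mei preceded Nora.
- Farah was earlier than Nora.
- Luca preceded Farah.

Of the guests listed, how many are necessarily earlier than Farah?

4

Directly stated before Farah: Ingrid, Luca, and Yara.
Beatriz reaches Farah via Beatriz → Luca → Farah.
That's Beatriz, Ingrid, Luca, and Yara — 4 in all.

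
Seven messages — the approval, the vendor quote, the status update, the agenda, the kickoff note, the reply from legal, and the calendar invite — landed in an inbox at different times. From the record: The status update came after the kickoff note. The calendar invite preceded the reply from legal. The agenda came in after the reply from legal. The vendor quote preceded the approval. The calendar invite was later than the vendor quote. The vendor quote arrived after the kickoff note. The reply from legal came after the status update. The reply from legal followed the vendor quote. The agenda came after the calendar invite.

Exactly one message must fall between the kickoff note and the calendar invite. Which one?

the vendor quote

Tracing the constraints gives the kickoff note → the vendor quote → the calendar invite, so the vendor quote sits after the kickoff note and before the calendar invite.
No other message is forced both after the kickoff note and before the calendar invite.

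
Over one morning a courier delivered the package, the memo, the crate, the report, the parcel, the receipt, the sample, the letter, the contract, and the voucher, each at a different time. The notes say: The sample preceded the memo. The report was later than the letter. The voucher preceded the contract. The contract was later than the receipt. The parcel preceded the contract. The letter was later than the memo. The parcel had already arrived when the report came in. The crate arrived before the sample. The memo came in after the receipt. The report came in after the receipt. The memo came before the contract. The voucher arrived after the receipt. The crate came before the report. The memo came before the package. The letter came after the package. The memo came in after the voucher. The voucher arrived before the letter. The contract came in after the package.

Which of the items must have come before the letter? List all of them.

Directly stated before the letter: the memo, the package, and the voucher.
The crate reaches the letter via the crate → the sample → the memo → the letter.
The receipt reaches the letter via the receipt → the voucher → the letter.
The sample reaches the letter via the sample → the memo → the letter.

the crate, the memo, the package, the receipt, the sample, the voucher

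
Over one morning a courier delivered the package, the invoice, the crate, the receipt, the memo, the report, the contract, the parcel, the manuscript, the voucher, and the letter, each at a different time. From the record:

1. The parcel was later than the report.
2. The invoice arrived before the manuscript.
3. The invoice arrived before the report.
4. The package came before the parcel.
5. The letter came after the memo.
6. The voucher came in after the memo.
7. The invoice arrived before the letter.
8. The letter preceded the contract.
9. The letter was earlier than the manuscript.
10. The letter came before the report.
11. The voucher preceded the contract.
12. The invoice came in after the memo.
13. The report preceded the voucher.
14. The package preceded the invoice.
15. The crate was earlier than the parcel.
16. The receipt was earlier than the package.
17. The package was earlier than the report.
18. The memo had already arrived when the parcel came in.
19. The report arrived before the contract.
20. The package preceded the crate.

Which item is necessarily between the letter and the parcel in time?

the report

Tracing the constraints gives the letter → the report → the parcel, so the report sits after the letter and before the parcel.
No other item is forced both after the letter and before the parcel.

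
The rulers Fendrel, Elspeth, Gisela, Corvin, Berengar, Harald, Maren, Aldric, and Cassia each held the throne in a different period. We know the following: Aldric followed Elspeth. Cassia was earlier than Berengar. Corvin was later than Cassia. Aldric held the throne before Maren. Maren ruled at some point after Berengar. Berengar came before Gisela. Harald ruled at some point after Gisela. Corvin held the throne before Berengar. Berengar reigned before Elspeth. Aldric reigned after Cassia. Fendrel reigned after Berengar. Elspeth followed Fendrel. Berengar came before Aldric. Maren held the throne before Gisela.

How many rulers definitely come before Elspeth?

4

Directly stated before Elspeth: Berengar and Fendrel.
Cassia reaches Elspeth via Cassia → Berengar → Elspeth.
Corvin reaches Elspeth via Corvin → Berengar → Elspeth.
No chain forces Harald (or any of the others) ahead of Elspeth.
That's Berengar, Cassia, Corvin, and Fendrel — 4 in all.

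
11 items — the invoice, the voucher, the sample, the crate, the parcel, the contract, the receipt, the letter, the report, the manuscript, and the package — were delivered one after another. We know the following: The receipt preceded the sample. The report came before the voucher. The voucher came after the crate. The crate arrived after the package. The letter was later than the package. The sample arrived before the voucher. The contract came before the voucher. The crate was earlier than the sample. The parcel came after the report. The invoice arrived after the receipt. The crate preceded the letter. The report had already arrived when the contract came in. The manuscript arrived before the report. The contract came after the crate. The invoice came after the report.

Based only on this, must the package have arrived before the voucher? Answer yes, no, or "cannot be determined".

yes

Chain the constraints: the package → the crate → the voucher. Each link is directly stated, so the package comes before the voucher.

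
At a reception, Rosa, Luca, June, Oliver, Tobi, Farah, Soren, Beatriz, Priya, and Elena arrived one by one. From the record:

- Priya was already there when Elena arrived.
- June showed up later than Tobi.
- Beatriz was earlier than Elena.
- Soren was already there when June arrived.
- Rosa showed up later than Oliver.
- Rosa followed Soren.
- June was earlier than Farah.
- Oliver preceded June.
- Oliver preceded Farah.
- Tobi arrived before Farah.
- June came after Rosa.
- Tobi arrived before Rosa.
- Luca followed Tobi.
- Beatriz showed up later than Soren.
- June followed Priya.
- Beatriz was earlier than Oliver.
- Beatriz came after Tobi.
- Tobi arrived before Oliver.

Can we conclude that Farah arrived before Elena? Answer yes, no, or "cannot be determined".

cannot be determined

No chain of stated constraints runs from Farah to Elena, and none runs from Elena to Farah either.
So the relative order of Farah and Elena is not fixed by the given facts.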